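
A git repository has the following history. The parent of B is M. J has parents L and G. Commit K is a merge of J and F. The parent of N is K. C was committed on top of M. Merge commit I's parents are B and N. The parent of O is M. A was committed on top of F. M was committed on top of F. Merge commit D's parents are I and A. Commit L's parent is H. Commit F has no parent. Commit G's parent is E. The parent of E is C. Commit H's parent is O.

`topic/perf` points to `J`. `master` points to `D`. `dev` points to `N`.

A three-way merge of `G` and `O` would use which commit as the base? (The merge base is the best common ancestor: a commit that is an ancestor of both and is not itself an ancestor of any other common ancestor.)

Ancestors of G: {C, E, F, G, M}.
Ancestors of O: {F, M, O}.
Common ancestors: {F, M}.
Among these, M is not an ancestor of any other common ancestor — it is the merge base.

M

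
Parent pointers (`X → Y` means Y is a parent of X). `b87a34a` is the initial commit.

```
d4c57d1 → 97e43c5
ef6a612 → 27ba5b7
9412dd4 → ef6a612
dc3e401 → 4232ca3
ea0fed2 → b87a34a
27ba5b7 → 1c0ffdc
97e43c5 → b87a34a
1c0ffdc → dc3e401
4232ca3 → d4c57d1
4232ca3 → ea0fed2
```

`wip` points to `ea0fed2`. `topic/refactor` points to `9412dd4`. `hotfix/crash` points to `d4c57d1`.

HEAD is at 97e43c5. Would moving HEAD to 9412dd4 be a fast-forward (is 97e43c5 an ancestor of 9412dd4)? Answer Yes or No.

A fast-forward from 97e43c5 to 9412dd4 is possible iff 97e43c5 is an ancestor of 9412dd4.
Ancestors of 9412dd4: {1c0ffdc, 27ba5b7, 4232ca3, 9412dd4, 97e43c5, b87a34a, d4c57d1, dc3e401, ea0fed2, ef6a612}.
97e43c5 is among them, so fast-forward is possible.

Yes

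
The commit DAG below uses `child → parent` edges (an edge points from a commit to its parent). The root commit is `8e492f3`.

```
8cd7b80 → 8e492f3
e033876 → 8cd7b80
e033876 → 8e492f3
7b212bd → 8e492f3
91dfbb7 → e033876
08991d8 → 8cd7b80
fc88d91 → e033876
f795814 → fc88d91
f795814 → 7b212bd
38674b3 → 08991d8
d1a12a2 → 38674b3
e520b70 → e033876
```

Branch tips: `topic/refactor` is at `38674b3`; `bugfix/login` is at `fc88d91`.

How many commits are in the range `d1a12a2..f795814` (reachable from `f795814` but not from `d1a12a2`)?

Reachable from f795814: {7b212bd, 8cd7b80, 8e492f3, e033876, f795814, fc88d91}.
Reachable from d1a12a2: {08991d8, 38674b3, 8cd7b80, 8e492f3, d1a12a2}.
In f795814's history but not d1a12a2's: {7b212bd, e033876, f795814, fc88d91} — 4 commits.

4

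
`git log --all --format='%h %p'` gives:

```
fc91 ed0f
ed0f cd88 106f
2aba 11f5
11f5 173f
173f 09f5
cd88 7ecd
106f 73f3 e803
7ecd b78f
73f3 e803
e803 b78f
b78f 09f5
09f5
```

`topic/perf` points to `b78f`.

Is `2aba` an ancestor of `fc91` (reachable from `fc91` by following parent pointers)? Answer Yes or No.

Ancestors of fc91: {09f5, 106f, 73f3, 7ecd, b78f, cd88, e803, ed0f, fc91}.
2aba is not in that set, so it is not an ancestor of fc91.

No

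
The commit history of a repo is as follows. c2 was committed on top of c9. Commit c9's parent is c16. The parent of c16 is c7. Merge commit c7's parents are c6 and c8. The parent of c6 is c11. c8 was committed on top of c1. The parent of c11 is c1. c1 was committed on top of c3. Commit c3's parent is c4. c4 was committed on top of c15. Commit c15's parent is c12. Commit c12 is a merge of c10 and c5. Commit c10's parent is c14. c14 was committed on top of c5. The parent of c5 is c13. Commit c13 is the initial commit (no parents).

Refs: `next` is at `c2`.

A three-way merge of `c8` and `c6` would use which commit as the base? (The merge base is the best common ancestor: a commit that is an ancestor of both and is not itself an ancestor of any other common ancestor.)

Ancestors of c8: {c1, c10, c12, c13, c14, c15, c3, c4, c5, c8}.
Ancestors of c6: {c1, c10, c11, c12, c13, c14, c15, c3, c4, c5, c6}.
Common ancestors: {c1, c10, c12, c13, c14, c15, c3, c4, c5}.
Among these, c1 is not an ancestor of any other common ancestor — it is the merge base.

c1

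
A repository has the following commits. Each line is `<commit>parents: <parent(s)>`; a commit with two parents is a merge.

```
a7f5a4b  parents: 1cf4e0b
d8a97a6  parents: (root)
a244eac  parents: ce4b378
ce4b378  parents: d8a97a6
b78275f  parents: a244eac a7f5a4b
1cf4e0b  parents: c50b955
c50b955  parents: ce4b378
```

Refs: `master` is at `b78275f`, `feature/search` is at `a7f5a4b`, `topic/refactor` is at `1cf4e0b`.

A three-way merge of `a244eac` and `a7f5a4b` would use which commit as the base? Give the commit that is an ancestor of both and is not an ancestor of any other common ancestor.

Ancestors of a244eac: {a244eac, ce4b378, d8a97a6}.
Ancestors of a7f5a4b: {1cf4e0b, a7f5a4b, c50b955, ce4b378, d8a97a6}.
Common ancestors: {ce4b378, d8a97a6}.
Among these, ce4b378 is not an ancestor of any other common ancestor — it is the merge base.

ce4b378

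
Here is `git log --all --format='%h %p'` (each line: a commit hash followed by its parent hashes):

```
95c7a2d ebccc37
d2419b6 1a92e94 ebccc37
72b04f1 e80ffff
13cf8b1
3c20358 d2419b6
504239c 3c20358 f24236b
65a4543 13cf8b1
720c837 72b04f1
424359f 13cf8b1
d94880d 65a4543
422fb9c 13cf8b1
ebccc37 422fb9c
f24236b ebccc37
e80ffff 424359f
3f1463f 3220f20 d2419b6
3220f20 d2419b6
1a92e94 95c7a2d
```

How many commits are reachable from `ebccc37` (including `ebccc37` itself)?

3

Walking parent pointers from ebccc37: reachable set = {13cf8b1, 422fb9c, ebccc37}.
That is 3 commits.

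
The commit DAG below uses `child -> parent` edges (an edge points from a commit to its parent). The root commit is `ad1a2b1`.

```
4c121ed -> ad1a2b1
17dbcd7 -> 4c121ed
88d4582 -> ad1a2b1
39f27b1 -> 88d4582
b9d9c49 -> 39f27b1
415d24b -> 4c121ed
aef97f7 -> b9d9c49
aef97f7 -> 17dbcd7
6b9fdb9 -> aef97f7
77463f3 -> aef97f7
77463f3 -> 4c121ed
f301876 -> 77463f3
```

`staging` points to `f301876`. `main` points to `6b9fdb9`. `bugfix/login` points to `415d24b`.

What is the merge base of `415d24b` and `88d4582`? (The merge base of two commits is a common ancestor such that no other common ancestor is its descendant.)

ad1a2b1

Ancestors of 415d24b: {415d24b, 4c121ed, ad1a2b1}.
Ancestors of 88d4582: {88d4582, ad1a2b1}.
Common ancestors: {ad1a2b1}.
The only common ancestor is ad1a2b1, so it is the merge base.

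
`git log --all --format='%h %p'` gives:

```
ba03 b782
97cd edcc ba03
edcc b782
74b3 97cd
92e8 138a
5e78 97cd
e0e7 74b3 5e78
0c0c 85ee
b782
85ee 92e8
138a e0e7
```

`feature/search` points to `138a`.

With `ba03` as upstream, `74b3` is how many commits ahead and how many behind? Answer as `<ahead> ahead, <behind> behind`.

Reachable from 74b3: {74b3, 97cd, b782, ba03, edcc}.
Reachable from ba03: {b782, ba03}.
Only in 74b3's history (ahead): {74b3, 97cd, edcc} — 3.
Only in ba03's history (behind): {} — 0.

3 ahead, 0 behind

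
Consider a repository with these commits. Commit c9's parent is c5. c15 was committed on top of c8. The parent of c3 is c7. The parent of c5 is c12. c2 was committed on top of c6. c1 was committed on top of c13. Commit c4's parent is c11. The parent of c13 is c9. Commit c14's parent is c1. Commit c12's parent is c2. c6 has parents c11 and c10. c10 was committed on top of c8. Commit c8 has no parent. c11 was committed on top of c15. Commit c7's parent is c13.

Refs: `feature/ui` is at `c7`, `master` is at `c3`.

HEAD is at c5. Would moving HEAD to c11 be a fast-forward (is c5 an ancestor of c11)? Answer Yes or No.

A fast-forward from c5 to c11 is possible iff c5 is an ancestor of c11.
Ancestors of c11: {c11, c15, c8}.
c5 is not among them, so fast-forward is not possible.

No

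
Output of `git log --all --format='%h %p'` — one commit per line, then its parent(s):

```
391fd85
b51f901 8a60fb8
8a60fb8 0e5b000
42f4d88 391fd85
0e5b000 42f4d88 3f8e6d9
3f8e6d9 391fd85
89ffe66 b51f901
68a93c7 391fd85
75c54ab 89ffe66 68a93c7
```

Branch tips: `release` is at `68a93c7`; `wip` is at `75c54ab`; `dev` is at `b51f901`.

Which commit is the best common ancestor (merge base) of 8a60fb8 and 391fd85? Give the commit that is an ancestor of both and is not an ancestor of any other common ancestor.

Ancestors of 8a60fb8: {0e5b000, 391fd85, 3f8e6d9, 42f4d88, 8a60fb8}.
Ancestors of 391fd85: {391fd85}.
Common ancestors: {391fd85}.
The only common ancestor is 391fd85, so it is the merge base.

391fd85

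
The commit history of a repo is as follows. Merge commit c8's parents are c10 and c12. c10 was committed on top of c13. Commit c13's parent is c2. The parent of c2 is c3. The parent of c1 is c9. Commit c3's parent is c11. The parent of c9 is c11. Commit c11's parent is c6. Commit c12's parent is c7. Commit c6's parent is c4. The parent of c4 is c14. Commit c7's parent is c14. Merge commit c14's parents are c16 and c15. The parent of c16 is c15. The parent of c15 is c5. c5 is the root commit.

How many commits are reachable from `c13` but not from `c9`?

Reachable from c13: {c11, c13, c14, c15, c16, c2, c3, c4, c5, c6}.
Reachable from c9: {c11, c14, c15, c16, c4, c5, c6, c9}.
In c13's history but not c9's: {c13, c2, c3} — 3 commits.

3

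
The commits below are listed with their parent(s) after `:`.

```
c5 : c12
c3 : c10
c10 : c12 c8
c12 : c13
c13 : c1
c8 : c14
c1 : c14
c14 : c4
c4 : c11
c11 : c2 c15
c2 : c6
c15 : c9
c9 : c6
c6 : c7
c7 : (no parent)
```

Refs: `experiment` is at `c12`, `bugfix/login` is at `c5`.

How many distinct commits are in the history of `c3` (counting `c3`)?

Walking parent pointers from c3: reachable set = {c1, c10, c11, c12, c13, c14, c15, c2, c3, c4, c6, c7, c8, c9}.
That is 14 commits.

14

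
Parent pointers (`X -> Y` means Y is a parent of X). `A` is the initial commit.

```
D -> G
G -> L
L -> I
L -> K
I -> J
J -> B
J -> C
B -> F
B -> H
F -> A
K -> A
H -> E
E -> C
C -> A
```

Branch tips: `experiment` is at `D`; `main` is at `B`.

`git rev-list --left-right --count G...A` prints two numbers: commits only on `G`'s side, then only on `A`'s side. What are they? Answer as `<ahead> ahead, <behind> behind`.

10 ahead, 0 behind

Reachable from G: {A, B, C, E, F, G, H, I, J, K, L}.
Reachable from A: {A}.
Only in G's history (ahead): {B, C, E, F, G, H, I, J, K, L} — 10.
Only in A's history (behind): {} — 0.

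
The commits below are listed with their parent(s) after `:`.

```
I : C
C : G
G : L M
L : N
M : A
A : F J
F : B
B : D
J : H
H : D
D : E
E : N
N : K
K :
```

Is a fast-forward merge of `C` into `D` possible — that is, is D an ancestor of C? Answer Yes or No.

Yes

A fast-forward from D to C is possible iff D is an ancestor of C.
Ancestors of C: {A, B, C, D, E, F, G, H, J, K, L, M, N}.
D is among them, so fast-forward is possible.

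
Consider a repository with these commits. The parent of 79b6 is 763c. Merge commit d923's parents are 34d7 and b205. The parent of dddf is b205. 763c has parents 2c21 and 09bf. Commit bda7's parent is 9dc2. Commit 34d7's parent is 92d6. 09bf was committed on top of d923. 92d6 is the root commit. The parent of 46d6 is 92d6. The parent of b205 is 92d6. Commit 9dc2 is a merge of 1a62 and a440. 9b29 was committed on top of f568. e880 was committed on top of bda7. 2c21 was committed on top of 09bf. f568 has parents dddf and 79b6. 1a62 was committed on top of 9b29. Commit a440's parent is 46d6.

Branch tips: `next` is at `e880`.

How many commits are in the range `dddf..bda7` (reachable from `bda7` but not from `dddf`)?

Reachable from bda7: {09bf, 1a62, 2c21, 34d7, 46d6, 763c, 79b6, 92d6, 9b29, 9dc2, a440, b205, bda7, d923, dddf, f568}.
Reachable from dddf: {92d6, b205, dddf}.
In bda7's history but not dddf's: {09bf, 1a62, 2c21, 34d7, 46d6, 763c, 79b6, 9b29, 9dc2, a440, bda7, d923, f568} — 13 commits.

13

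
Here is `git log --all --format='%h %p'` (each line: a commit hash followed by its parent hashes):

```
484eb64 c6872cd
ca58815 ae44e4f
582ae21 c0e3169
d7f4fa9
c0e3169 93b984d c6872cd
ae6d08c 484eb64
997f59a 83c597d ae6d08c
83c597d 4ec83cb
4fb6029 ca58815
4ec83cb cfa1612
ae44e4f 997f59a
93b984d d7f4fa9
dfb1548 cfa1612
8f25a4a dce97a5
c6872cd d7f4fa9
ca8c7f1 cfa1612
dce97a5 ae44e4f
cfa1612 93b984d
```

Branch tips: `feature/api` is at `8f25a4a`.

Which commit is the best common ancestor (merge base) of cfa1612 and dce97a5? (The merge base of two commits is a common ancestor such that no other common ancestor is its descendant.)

cfa1612

Ancestors of cfa1612: {93b984d, cfa1612, d7f4fa9}.
Ancestors of dce97a5: {484eb64, 4ec83cb, 83c597d, 93b984d, 997f59a, ae44e4f, ae6d08c, c6872cd, cfa1612, d7f4fa9, dce97a5}.
Common ancestors: {93b984d, cfa1612, d7f4fa9}.
Among these, cfa1612 is not an ancestor of any other common ancestor — it is the merge base.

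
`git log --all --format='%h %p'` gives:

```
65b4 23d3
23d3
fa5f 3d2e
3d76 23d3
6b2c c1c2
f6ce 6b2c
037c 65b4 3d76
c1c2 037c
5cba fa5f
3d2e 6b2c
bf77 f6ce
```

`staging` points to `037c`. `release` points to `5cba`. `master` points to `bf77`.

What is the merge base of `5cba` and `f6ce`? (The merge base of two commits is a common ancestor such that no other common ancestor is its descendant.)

6b2c

Ancestors of 5cba: {037c, 23d3, 3d2e, 3d76, 5cba, 65b4, 6b2c, c1c2, fa5f}.
Ancestors of f6ce: {037c, 23d3, 3d76, 65b4, 6b2c, c1c2, f6ce}.
Common ancestors: {037c, 23d3, 3d76, 65b4, 6b2c, c1c2}.
Among these, 6b2c is not an ancestor of any other common ancestor — it is the merge base.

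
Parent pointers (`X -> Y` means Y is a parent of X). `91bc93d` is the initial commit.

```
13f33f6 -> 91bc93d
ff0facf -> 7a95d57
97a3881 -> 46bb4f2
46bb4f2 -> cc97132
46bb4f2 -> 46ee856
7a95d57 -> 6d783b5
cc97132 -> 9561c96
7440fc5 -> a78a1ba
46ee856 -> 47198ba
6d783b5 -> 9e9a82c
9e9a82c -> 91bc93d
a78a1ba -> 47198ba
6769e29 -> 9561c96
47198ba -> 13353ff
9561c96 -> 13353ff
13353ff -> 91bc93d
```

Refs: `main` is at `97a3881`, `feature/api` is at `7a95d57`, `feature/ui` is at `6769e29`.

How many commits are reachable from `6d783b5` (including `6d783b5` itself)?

Walking parent pointers from 6d783b5: reachable set = {6d783b5, 91bc93d, 9e9a82c}.
That is 3 commits.

3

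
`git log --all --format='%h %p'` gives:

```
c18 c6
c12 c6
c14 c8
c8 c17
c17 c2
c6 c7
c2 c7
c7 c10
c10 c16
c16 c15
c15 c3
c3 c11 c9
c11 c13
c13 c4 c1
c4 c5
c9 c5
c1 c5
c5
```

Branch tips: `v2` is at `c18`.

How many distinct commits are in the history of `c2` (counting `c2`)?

12

Walking parent pointers from c2: reachable set = {c1, c10, c11, c13, c15, c16, c2, c3, c4, c5, c7, c9}.
That is 12 commits.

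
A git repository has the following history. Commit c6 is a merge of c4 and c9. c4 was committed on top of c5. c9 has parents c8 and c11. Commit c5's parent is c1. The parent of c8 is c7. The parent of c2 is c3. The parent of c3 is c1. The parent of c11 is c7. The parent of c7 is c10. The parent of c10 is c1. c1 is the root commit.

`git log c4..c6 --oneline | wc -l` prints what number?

6

Reachable from c6: {c1, c10, c11, c4, c5, c6, c7, c8, c9}.
Reachable from c4: {c1, c4, c5}.
In c6's history but not c4's: {c10, c11, c6, c7, c8, c9} — 6 commits.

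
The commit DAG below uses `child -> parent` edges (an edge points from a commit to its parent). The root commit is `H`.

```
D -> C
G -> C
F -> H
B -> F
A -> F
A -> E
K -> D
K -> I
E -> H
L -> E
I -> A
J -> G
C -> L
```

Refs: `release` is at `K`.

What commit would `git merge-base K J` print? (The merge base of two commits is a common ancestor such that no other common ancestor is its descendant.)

Ancestors of K: {A, C, D, E, F, H, I, K, L}.
Ancestors of J: {C, E, G, H, J, L}.
Common ancestors: {C, E, H, L}.
Among these, C is not an ancestor of any other common ancestor — it is the merge base.

C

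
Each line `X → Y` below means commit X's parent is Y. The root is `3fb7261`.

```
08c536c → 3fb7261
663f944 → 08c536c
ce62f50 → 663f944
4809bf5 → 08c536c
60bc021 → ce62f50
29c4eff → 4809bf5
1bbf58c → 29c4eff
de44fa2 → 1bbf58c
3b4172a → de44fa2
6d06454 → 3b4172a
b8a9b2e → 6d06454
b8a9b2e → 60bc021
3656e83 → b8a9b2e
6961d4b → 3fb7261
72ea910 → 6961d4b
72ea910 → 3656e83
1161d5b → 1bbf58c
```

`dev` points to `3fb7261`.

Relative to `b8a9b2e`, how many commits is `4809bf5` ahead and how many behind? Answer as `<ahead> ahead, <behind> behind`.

0 ahead, 9 behind

Reachable from 4809bf5: {08c536c, 3fb7261, 4809bf5}.
Reachable from b8a9b2e: {08c536c, 1bbf58c, 29c4eff, 3b4172a, 3fb7261, 4809bf5, 60bc021, 663f944, 6d06454, b8a9b2e, ce62f50, de44fa2}.
Only in 4809bf5's history (ahead): {} — 0.
Only in b8a9b2e's history (behind): {1bbf58c, 29c4eff, 3b4172a, 60bc021, 663f944, 6d06454, b8a9b2e, ce62f50, de44fa2} — 9.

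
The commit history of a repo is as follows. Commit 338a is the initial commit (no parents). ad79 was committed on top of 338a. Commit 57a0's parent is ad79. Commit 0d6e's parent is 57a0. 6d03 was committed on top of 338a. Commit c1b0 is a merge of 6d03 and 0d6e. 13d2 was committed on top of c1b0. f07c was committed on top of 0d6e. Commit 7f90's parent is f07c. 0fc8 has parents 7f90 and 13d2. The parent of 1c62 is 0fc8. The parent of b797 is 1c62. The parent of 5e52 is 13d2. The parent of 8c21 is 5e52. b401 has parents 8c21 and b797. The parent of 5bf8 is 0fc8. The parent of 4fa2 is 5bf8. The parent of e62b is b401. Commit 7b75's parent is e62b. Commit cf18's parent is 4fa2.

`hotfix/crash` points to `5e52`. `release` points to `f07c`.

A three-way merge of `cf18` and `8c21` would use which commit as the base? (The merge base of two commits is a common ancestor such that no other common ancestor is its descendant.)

Ancestors of cf18: {0d6e, 0fc8, 13d2, 338a, 4fa2, 57a0, 5bf8, 6d03, 7f90, ad79, c1b0, cf18, f07c}.
Ancestors of 8c21: {0d6e, 13d2, 338a, 57a0, 5e52, 6d03, 8c21, ad79, c1b0}.
Common ancestors: {0d6e, 13d2, 338a, 57a0, 6d03, ad79, c1b0}.
Among these, 13d2 is not an ancestor of any other common ancestor — it is the merge base.

13d2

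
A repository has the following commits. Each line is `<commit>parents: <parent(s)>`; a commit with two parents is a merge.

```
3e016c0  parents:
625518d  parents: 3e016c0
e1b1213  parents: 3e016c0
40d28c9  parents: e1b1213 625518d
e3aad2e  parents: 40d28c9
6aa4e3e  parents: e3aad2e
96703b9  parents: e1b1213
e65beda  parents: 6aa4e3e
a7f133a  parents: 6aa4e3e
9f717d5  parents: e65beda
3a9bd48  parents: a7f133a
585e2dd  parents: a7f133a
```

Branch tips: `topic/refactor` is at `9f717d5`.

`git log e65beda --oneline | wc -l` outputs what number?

Walking parent pointers from e65beda: reachable set = {3e016c0, 40d28c9, 625518d, 6aa4e3e, e1b1213, e3aad2e, e65beda}.
That is 7 commits.

7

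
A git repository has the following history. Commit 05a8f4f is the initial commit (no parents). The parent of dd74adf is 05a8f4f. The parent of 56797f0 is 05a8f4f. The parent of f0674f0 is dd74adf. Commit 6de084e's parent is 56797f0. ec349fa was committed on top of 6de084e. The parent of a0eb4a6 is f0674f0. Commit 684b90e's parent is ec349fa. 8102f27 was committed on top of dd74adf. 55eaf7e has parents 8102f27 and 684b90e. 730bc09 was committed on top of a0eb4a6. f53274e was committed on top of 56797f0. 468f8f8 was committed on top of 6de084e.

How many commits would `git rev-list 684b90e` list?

Walking parent pointers from 684b90e: reachable set = {05a8f4f, 56797f0, 684b90e, 6de084e, ec349fa}.
That is 5 commits.

5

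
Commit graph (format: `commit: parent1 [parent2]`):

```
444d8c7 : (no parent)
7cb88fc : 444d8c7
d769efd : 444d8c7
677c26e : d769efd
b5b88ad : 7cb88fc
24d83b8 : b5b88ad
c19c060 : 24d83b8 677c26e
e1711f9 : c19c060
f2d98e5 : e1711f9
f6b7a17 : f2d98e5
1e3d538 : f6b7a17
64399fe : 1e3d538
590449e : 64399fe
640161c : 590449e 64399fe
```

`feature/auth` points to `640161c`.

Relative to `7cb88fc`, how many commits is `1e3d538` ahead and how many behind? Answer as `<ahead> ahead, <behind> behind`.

Reachable from 1e3d538: {1e3d538, 24d83b8, 444d8c7, 677c26e, 7cb88fc, b5b88ad, c19c060, d769efd, e1711f9, f2d98e5, f6b7a17}.
Reachable from 7cb88fc: {444d8c7, 7cb88fc}.
Only in 1e3d538's history (ahead): {1e3d538, 24d83b8, 677c26e, b5b88ad, c19c060, d769efd, e1711f9, f2d98e5, f6b7a17} — 9.
Only in 7cb88fc's history (behind): {} — 0.

9 ahead, 0 behind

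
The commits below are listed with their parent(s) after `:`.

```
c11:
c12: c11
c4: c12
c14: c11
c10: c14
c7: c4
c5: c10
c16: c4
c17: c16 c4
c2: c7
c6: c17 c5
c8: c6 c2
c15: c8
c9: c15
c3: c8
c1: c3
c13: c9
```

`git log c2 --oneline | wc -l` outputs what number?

Walking parent pointers from c2: reachable set = {c11, c12, c2, c4, c7}.
That is 5 commits.

5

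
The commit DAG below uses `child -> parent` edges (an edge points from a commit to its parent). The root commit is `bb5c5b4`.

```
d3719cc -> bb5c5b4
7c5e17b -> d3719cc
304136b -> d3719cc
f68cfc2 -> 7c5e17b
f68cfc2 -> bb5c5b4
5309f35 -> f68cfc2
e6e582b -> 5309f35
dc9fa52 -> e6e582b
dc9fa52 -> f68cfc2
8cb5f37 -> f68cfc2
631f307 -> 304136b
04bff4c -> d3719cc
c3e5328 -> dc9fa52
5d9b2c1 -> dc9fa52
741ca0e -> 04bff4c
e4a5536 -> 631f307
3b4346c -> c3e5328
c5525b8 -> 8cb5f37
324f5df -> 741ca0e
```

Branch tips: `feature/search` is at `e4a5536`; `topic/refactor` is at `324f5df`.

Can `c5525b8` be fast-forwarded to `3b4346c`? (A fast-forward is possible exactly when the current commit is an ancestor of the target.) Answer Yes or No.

No

A fast-forward from c5525b8 to 3b4346c is possible iff c5525b8 is an ancestor of 3b4346c.
Ancestors of 3b4346c: {3b4346c, 5309f35, 7c5e17b, bb5c5b4, c3e5328, d3719cc, dc9fa52, e6e582b, f68cfc2}.
c5525b8 is not among them, so fast-forward is not possible.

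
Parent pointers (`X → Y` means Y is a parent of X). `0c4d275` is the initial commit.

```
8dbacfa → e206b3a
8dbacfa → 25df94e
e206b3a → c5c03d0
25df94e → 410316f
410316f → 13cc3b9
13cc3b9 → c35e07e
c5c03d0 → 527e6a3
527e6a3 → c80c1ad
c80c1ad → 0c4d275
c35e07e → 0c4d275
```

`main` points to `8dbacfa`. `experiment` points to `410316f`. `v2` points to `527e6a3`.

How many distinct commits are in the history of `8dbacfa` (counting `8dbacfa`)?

10

Walking parent pointers from 8dbacfa: reachable set = {0c4d275, 13cc3b9, 25df94e, 410316f, 527e6a3, 8dbacfa, c35e07e, c5c03d0, c80c1ad, e206b3a}.
That is 10 commits.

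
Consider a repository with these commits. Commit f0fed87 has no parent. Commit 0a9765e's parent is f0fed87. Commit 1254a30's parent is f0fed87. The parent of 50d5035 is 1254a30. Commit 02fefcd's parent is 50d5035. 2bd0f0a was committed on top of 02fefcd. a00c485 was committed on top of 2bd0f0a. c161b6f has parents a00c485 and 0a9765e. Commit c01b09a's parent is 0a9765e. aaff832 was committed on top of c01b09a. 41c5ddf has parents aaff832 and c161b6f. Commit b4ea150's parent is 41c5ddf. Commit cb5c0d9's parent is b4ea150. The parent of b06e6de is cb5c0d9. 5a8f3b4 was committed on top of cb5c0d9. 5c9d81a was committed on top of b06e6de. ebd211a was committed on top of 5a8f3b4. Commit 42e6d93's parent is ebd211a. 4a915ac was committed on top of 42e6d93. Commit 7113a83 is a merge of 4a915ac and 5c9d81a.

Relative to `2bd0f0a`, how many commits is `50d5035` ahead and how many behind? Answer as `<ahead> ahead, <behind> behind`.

0 ahead, 2 behind

Reachable from 50d5035: {1254a30, 50d5035, f0fed87}.
Reachable from 2bd0f0a: {02fefcd, 1254a30, 2bd0f0a, 50d5035, f0fed87}.
Only in 50d5035's history (ahead): {} — 0.
Only in 2bd0f0a's history (behind): {02fefcd, 2bd0f0a} — 2.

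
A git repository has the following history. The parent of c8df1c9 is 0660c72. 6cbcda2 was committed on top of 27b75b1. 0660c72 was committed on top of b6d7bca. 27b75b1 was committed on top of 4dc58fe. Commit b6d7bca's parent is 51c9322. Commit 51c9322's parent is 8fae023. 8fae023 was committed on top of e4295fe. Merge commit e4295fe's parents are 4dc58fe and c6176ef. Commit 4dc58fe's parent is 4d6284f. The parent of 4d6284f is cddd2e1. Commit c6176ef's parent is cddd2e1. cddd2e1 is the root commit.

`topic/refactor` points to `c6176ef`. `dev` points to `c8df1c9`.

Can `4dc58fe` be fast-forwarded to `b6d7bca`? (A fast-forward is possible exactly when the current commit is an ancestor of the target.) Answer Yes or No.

A fast-forward from 4dc58fe to b6d7bca is possible iff 4dc58fe is an ancestor of b6d7bca.
Ancestors of b6d7bca: {4d6284f, 4dc58fe, 51c9322, 8fae023, b6d7bca, c6176ef, cddd2e1, e4295fe}.
4dc58fe is among them, so fast-forward is possible.

Yes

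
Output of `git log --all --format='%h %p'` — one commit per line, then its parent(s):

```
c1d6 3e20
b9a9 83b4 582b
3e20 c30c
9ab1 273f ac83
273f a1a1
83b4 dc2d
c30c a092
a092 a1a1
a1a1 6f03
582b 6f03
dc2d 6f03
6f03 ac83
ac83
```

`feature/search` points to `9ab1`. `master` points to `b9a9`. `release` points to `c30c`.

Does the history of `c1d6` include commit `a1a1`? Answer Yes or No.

Ancestors of c1d6 (commits reachable by following parents): {3e20, 6f03, a092, a1a1, ac83, c1d6, c30c}.
a1a1 is in that set, so it is an ancestor of c1d6.

Yes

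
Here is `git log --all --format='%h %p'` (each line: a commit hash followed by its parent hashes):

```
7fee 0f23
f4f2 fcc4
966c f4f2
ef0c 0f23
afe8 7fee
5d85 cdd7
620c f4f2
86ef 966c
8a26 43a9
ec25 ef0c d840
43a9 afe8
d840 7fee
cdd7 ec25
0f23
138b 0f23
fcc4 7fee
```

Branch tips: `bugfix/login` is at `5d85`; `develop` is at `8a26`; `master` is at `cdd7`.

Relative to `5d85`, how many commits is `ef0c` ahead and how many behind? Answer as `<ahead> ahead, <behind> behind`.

Reachable from ef0c: {0f23, ef0c}.
Reachable from 5d85: {0f23, 5d85, 7fee, cdd7, d840, ec25, ef0c}.
Only in ef0c's history (ahead): {} — 0.
Only in 5d85's history (behind): {5d85, 7fee, cdd7, d840, ec25} — 5.

0 ahead, 5 behind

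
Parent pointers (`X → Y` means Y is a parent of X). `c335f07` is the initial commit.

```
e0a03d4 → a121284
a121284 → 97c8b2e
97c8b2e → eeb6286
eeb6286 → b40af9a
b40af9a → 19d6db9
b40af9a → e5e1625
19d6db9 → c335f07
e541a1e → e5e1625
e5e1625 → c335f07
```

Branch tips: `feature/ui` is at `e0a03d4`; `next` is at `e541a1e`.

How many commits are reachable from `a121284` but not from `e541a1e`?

5

Reachable from a121284: {19d6db9, 97c8b2e, a121284, b40af9a, c335f07, e5e1625, eeb6286}.
Reachable from e541a1e: {c335f07, e541a1e, e5e1625}.
In a121284's history but not e541a1e's: {19d6db9, 97c8b2e, a121284, b40af9a, eeb6286} — 5 commits.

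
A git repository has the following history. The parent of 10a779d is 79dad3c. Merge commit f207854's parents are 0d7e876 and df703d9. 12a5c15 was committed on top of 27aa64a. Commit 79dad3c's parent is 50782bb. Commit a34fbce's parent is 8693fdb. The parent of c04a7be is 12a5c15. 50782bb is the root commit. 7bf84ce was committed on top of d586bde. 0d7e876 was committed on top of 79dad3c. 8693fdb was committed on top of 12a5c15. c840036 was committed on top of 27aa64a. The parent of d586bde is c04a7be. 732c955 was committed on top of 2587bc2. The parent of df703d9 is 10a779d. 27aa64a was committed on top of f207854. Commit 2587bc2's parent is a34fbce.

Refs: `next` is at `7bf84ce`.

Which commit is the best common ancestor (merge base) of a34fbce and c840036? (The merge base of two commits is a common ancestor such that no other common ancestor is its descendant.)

27aa64a

Ancestors of a34fbce: {0d7e876, 10a779d, 12a5c15, 27aa64a, 50782bb, 79dad3c, 8693fdb, a34fbce, df703d9, f207854}.
Ancestors of c840036: {0d7e876, 10a779d, 27aa64a, 50782bb, 79dad3c, c840036, df703d9, f207854}.
Common ancestors: {0d7e876, 10a779d, 27aa64a, 50782bb, 79dad3c, df703d9, f207854}.
Among these, 27aa64a is not an ancestor of any other common ancestor — it is the merge base.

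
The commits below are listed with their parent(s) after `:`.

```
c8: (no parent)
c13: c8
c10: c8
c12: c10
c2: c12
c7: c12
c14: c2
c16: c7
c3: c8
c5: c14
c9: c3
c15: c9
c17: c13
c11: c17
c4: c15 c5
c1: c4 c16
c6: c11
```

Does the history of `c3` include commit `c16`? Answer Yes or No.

Ancestors of c3: {c3, c8}.
c16 is not in that set, so it is not an ancestor of c3.

No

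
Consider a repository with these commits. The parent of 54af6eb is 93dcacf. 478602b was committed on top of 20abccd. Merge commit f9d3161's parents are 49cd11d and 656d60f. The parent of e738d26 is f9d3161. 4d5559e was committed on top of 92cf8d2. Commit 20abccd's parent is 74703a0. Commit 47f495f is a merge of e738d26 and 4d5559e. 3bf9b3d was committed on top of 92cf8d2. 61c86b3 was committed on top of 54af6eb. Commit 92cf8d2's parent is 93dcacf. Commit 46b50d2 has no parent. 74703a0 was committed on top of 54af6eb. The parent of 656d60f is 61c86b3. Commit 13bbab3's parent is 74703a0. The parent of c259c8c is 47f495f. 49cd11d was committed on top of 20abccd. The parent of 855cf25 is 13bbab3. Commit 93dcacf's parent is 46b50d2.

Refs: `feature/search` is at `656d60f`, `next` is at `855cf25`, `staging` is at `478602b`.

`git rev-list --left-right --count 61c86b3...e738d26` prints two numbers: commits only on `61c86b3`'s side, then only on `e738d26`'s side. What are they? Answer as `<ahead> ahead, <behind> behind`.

Reachable from 61c86b3: {46b50d2, 54af6eb, 61c86b3, 93dcacf}.
Reachable from e738d26: {20abccd, 46b50d2, 49cd11d, 54af6eb, 61c86b3, 656d60f, 74703a0, 93dcacf, e738d26, f9d3161}.
Only in 61c86b3's history (ahead): {} — 0.
Only in e738d26's history (behind): {20abccd, 49cd11d, 656d60f, 74703a0, e738d26, f9d3161} — 6.

0 ahead, 6 behind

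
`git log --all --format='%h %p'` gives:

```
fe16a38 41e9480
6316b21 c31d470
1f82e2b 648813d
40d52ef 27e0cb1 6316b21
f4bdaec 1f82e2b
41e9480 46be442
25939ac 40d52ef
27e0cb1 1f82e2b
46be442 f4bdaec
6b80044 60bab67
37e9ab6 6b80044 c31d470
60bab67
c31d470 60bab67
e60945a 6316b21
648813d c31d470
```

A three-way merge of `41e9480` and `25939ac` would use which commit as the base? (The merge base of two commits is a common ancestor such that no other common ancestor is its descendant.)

Ancestors of 41e9480: {1f82e2b, 41e9480, 46be442, 60bab67, 648813d, c31d470, f4bdaec}.
Ancestors of 25939ac: {1f82e2b, 25939ac, 27e0cb1, 40d52ef, 60bab67, 6316b21, 648813d, c31d470}.
Common ancestors: {1f82e2b, 60bab67, 648813d, c31d470}.
Among these, 1f82e2b is not an ancestor of any other common ancestor — it is the merge base.

1f82e2b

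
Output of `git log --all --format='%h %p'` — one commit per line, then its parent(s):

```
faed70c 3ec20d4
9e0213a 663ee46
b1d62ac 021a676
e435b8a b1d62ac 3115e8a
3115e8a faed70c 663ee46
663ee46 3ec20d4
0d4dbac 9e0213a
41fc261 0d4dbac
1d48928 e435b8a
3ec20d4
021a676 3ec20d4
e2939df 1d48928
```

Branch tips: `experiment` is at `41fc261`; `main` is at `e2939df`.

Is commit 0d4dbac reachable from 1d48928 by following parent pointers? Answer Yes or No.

No

Ancestors of 1d48928: {021a676, 1d48928, 3115e8a, 3ec20d4, 663ee46, b1d62ac, e435b8a, faed70c}.
0d4dbac is not in that set, so it is not an ancestor of 1d48928.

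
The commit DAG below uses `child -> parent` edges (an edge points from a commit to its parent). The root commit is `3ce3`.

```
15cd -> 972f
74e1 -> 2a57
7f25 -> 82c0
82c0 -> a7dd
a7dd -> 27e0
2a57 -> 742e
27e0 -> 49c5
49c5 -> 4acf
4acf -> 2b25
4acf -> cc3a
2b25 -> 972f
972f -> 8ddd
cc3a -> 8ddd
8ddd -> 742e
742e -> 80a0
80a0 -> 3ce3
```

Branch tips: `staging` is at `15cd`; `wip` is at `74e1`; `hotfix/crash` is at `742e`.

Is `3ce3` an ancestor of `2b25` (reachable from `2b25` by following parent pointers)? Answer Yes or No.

Ancestors of 2b25 (commits reachable by following parents): {2b25, 3ce3, 742e, 80a0, 8ddd, 972f}.
3ce3 is in that set, so it is an ancestor of 2b25.

Yes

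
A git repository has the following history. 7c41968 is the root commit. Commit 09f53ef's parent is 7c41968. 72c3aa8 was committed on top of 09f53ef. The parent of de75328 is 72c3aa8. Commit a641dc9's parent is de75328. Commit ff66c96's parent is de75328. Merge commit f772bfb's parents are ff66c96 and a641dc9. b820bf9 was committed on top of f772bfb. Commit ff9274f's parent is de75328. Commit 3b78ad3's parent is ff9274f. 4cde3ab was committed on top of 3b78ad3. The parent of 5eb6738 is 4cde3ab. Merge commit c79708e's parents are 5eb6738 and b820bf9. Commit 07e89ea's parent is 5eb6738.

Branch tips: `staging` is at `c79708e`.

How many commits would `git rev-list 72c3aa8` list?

Walking parent pointers from 72c3aa8: reachable set = {09f53ef, 72c3aa8, 7c41968}.
That is 3 commits.

3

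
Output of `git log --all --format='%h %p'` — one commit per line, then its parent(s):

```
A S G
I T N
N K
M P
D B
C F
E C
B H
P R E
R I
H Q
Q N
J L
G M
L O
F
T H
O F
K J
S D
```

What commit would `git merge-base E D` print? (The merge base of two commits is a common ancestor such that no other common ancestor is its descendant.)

F

Ancestors of E: {C, E, F}.
Ancestors of D: {B, D, F, H, J, K, L, N, O, Q}.
Common ancestors: {F}.
The only common ancestor is F, so it is the merge base.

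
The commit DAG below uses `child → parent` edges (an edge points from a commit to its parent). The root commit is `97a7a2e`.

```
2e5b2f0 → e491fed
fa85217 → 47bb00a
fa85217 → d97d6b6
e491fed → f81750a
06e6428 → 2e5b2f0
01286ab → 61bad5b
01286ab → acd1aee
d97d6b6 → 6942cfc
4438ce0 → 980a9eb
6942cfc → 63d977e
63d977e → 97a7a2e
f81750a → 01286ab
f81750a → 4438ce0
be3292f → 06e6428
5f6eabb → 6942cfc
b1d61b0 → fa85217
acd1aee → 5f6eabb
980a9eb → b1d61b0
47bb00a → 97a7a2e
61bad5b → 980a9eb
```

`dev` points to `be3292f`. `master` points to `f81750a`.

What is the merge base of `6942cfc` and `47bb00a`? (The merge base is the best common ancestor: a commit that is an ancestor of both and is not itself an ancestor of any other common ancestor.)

97a7a2e

Ancestors of 6942cfc: {63d977e, 6942cfc, 97a7a2e}.
Ancestors of 47bb00a: {47bb00a, 97a7a2e}.
Common ancestors: {97a7a2e}.
The only common ancestor is 97a7a2e, so it is the merge base.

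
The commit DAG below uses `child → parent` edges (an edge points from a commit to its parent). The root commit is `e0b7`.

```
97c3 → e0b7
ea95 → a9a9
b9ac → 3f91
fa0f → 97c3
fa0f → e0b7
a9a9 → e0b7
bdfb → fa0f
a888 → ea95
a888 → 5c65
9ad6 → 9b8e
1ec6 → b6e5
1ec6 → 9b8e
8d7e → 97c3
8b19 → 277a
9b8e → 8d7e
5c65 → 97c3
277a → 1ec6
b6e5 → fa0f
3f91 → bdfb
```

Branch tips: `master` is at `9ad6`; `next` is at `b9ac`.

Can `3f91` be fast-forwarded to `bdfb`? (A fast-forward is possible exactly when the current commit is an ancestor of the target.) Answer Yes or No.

No

A fast-forward from 3f91 to bdfb is possible iff 3f91 is an ancestor of bdfb.
Ancestors of bdfb: {97c3, bdfb, e0b7, fa0f}.
3f91 is not among them, so fast-forward is not possible.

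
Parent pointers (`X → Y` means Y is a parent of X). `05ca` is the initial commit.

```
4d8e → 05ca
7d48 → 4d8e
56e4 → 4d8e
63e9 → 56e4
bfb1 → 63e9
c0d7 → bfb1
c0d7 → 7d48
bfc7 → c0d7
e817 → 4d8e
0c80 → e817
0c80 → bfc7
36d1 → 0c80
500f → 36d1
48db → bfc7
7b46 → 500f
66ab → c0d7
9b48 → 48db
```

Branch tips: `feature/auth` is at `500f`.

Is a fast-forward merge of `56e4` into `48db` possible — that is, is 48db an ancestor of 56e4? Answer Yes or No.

No

A fast-forward from 48db to 56e4 is possible iff 48db is an ancestor of 56e4.
Ancestors of 56e4: {05ca, 4d8e, 56e4}.
48db is not among them, so fast-forward is not possible.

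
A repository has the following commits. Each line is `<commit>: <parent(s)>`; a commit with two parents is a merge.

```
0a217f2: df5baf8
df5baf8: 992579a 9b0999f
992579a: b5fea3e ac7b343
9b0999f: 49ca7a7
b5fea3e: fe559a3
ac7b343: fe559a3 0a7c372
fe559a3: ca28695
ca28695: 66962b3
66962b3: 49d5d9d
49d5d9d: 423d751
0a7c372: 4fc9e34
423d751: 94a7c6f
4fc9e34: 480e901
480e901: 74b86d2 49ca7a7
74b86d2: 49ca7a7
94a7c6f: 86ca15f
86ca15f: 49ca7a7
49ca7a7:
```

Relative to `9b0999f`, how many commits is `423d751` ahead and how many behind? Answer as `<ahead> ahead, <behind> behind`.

Reachable from 423d751: {423d751, 49ca7a7, 86ca15f, 94a7c6f}.
Reachable from 9b0999f: {49ca7a7, 9b0999f}.
Only in 423d751's history (ahead): {423d751, 86ca15f, 94a7c6f} — 3.
Only in 9b0999f's history (behind): {9b0999f} — 1.

3 ahead, 1 behind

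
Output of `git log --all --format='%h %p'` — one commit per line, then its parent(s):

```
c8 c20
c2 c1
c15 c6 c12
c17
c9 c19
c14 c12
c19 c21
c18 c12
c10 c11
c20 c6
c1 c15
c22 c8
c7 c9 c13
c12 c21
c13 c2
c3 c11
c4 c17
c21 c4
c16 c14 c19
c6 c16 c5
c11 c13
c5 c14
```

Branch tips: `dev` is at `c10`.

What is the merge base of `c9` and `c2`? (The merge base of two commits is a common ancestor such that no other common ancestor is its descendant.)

c19

Ancestors of c9: {c17, c19, c21, c4, c9}.
Ancestors of c2: {c1, c12, c14, c15, c16, c17, c19, c2, c21, c4, c5, c6}.
Common ancestors: {c17, c19, c21, c4}.
Among these, c19 is not an ancestor of any other common ancestor — it is the merge base.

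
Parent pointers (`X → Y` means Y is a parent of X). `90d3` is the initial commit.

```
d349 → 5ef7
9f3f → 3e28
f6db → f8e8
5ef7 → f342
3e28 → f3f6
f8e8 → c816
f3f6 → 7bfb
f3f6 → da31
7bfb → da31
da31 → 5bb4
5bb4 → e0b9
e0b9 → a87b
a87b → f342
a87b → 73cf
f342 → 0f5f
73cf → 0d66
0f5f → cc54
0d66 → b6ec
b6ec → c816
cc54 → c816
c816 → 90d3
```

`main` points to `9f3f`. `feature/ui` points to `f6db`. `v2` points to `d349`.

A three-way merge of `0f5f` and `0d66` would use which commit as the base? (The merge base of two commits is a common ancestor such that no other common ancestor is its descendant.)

c816

Ancestors of 0f5f: {0f5f, 90d3, c816, cc54}.
Ancestors of 0d66: {0d66, 90d3, b6ec, c816}.
Common ancestors: {90d3, c816}.
Among these, c816 is not an ancestor of any other common ancestor — it is the merge base.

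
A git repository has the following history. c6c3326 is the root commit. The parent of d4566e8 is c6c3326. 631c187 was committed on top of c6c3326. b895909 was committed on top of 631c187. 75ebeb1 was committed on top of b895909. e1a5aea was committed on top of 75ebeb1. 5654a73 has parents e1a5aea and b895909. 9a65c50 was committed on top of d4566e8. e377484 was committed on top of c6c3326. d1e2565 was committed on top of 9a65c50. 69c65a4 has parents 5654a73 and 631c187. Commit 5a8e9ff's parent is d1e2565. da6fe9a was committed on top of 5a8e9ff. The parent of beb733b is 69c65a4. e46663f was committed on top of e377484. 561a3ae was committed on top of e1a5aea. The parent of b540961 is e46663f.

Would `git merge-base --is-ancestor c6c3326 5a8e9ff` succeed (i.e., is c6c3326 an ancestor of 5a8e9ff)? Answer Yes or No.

Yes

Ancestors of 5a8e9ff (commits reachable by following parents): {5a8e9ff, 9a65c50, c6c3326, d1e2565, d4566e8}.
c6c3326 is in that set, so it is an ancestor of 5a8e9ff.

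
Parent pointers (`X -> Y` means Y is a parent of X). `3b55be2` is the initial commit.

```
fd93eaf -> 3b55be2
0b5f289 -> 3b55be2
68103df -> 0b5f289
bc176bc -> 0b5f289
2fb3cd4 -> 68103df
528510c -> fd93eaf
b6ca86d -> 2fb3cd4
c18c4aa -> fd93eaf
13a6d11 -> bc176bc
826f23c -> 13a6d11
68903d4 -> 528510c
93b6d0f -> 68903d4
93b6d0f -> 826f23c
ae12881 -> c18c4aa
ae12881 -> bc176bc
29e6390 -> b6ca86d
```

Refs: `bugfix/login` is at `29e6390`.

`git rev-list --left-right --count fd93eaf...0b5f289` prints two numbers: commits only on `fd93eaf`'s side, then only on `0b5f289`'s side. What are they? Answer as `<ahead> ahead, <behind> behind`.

1 ahead, 1 behind

Reachable from fd93eaf: {3b55be2, fd93eaf}.
Reachable from 0b5f289: {0b5f289, 3b55be2}.
Only in fd93eaf's history (ahead): {fd93eaf} — 1.
Only in 0b5f289's history (behind): {0b5f289} — 1.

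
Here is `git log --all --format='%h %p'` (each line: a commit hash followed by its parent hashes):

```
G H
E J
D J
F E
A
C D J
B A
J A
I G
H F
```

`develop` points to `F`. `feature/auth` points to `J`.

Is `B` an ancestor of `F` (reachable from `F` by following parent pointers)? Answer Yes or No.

Ancestors of F: {A, E, F, J}.
B is not in that set, so it is not an ancestor of F.

No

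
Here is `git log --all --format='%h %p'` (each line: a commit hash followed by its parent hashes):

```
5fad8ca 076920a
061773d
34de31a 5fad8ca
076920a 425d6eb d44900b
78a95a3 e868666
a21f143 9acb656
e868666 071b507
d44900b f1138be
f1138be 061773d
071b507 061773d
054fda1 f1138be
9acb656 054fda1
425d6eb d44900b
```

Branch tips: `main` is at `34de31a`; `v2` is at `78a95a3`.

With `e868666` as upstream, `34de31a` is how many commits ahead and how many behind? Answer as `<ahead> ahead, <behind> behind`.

6 ahead, 2 behind

Reachable from 34de31a: {061773d, 076920a, 34de31a, 425d6eb, 5fad8ca, d44900b, f1138be}.
Reachable from e868666: {061773d, 071b507, e868666}.
Only in 34de31a's history (ahead): {076920a, 34de31a, 425d6eb, 5fad8ca, d44900b, f1138be} — 6.
Only in e868666's history (behind): {071b507, e868666} — 2.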